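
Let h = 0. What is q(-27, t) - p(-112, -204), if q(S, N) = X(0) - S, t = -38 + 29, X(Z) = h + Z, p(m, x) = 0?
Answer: 27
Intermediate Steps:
X(Z) = Z (X(Z) = 0 + Z = Z)
t = -9
q(S, N) = -S (q(S, N) = 0 - S = -S)
q(-27, t) - p(-112, -204) = -1*(-27) - 1*0 = 27 + 0 = 27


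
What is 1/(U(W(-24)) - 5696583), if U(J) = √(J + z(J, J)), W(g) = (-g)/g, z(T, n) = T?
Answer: -5696583/32451057875891 - I*√2/32451057875891 ≈ -1.7554e-7 - 4.358e-14*I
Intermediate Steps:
W(g) = -1
U(J) = √2*√J (U(J) = √(J + J) = √(2*J) = √2*√J)
1/(U(W(-24)) - 5696583) = 1/(√2*√(-1) - 5696583) = 1/(√2*I - 5696583) = 1/(I*√2 - 5696583) = 1/(-5696583 + I*√2)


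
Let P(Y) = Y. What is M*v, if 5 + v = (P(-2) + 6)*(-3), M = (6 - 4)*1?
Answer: -34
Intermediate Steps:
M = 2 (M = 2*1 = 2)
v = -17 (v = -5 + (-2 + 6)*(-3) = -5 + 4*(-3) = -5 - 12 = -17)
M*v = 2*(-17) = -34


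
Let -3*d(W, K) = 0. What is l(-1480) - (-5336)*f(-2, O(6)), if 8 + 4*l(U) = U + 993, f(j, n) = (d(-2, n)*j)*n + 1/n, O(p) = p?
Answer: 9187/12 ≈ 765.58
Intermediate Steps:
d(W, K) = 0 (d(W, K) = -⅓*0 = 0)
f(j, n) = 1/n (f(j, n) = (0*j)*n + 1/n = 0*n + 1/n = 0 + 1/n = 1/n)
l(U) = 985/4 + U/4 (l(U) = -2 + (U + 993)/4 = -2 + (993 + U)/4 = -2 + (993/4 + U/4) = 985/4 + U/4)
l(-1480) - (-5336)*f(-2, O(6)) = (985/4 + (¼)*(-1480)) - (-5336)/6 = (985/4 - 370) - (-5336)/6 = -495/4 - 1*(-2668/3) = -495/4 + 2668/3 = 9187/12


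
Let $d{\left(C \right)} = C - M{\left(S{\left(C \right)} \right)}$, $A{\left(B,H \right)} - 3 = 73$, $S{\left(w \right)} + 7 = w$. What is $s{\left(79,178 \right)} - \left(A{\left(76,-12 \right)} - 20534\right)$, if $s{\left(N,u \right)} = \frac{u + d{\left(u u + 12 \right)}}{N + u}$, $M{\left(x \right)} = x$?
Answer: $\frac{5257891}{257} \approx 20459.0$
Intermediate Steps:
$S{\left(w \right)} = -7 + w$
$A{\left(B,H \right)} = 76$ ($A{\left(B,H \right)} = 3 + 73 = 76$)
$d{\left(C \right)} = 7$ ($d{\left(C \right)} = C - \left(-7 + C\right) = 7$)
$s{\left(N,u \right)} = \frac{7 + u}{N + u}$ ($s{\left(N,u \right)} = \frac{u + 7}{N + u} = \frac{7 + u}{N + u}$)
$s{\left(79,178 \right)} - \left(A{\left(76,-12 \right)} - 20534\right) = \frac{7 + 178}{79 + 178} - \left(76 - 20534\right) = \frac{1}{257} \cdot 185 - \left(76 - 20534\right) = \frac{1}{257} \cdot 185 - -20458 = \frac{185}{257} + 20458 = \frac{5257891}{257}$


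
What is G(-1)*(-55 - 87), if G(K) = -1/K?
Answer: -142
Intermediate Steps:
G(-1)*(-55 - 87) = (-1/(-1))*(-55 - 87) = -1*(-1)*(-142) = 1*(-142) = -142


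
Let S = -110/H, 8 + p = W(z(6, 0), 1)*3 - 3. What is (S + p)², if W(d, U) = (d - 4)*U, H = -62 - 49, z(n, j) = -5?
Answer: 16875664/12321 ≈ 1369.7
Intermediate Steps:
H = -111
W(d, U) = U*(-4 + d) (W(d, U) = (-4 + d)*U = U*(-4 + d))
p = -38 (p = -8 + ((1*(-4 - 5))*3 - 3) = -8 + ((1*(-9))*3 - 3) = -8 + (-9*3 - 3) = -8 + (-27 - 3) = -8 - 30 = -38)
S = 110/111 (S = -110/(-111) = -110*(-1/111) = 110/111 ≈ 0.99099)
(S + p)² = (110/111 - 38)² = (-4108/111)² = 16875664/12321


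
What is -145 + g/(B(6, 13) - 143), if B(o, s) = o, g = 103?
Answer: -19968/137 ≈ -145.75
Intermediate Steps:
-145 + g/(B(6, 13) - 143) = -145 + 103/(6 - 143) = -145 + 103/(-137) = -145 - 1/137*103 = -145 - 103/137 = -19968/137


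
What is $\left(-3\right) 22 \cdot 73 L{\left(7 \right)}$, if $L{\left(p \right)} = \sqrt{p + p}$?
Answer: $- 4818 \sqrt{14} \approx -18027.0$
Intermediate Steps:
$L{\left(p \right)} = \sqrt{2} \sqrt{p}$ ($L{\left(p \right)} = \sqrt{2 p} = \sqrt{2} \sqrt{p}$)
$\left(-3\right) 22 \cdot 73 L{\left(7 \right)} = \left(-3\right) 22 \cdot 73 \sqrt{2} \sqrt{7} = \left(-66\right) 73 \sqrt{14} = - 4818 \sqrt{14}$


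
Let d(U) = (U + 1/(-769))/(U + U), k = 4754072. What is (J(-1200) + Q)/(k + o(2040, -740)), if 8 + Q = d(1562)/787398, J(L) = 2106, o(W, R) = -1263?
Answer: 3968598430926601/8990462504377913592 ≈ 0.00044142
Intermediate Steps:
d(U) = (-1/769 + U)/(2*U) (d(U) = (U - 1/769)/((2*U)) = (-1/769 + U)*(1/(2*U)) = (-1/769 + U)/(2*U))
Q = -15132881276327/1891610309688 (Q = -8 + ((1/1538)*(-1 + 769*1562)/1562)/787398 = -8 + ((1/1538)*(1/1562)*(-1 + 1201178))*(1/787398) = -8 + ((1/1538)*(1/1562)*1201177)*(1/787398) = -8 + (1201177/2402356)*(1/787398) = -8 + 1201177/1891610309688 = -15132881276327/1891610309688 ≈ -8.0000)
(J(-1200) + Q)/(k + o(2040, -740)) = (2106 - 15132881276327/1891610309688)/(4754072 - 1263) = (3968598430926601/1891610309688)/4752809 = (3968598430926601/1891610309688)*(1/4752809) = 3968598430926601/8990462504377913592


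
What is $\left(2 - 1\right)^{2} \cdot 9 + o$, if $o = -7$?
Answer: $2$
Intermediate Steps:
$\left(2 - 1\right)^{2} \cdot 9 + o = \left(2 - 1\right)^{2} \cdot 9 - 7 = 1^{2} \cdot 9 - 7 = 1 \cdot 9 - 7 = 9 - 7 = 2$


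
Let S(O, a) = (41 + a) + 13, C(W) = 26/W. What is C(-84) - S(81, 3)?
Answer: -2407/42 ≈ -57.310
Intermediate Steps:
S(O, a) = 54 + a
C(-84) - S(81, 3) = 26/(-84) - (54 + 3) = 26*(-1/84) - 1*57 = -13/42 - 57 = -2407/42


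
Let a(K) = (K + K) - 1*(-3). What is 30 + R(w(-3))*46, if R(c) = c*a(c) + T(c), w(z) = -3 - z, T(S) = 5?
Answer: 260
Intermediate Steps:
a(K) = 3 + 2*K (a(K) = 2*K + 3 = 3 + 2*K)
R(c) = 5 + c*(3 + 2*c) (R(c) = c*(3 + 2*c) + 5 = 5 + c*(3 + 2*c))
30 + R(w(-3))*46 = 30 + (5 + (-3 - 1*(-3))*(3 + 2*(-3 - 1*(-3))))*46 = 30 + (5 + (-3 + 3)*(3 + 2*(-3 + 3)))*46 = 30 + (5 + 0*(3 + 2*0))*46 = 30 + (5 + 0*(3 + 0))*46 = 30 + (5 + 0*3)*46 = 30 + (5 + 0)*46 = 30 + 5*46 = 30 + 230 = 260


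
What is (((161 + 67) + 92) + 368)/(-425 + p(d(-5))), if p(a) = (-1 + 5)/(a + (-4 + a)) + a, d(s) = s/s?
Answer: -344/213 ≈ -1.6150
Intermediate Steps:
d(s) = 1
p(a) = a + 4/(-4 + 2*a) (p(a) = 4/(-4 + 2*a) + a = a + 4/(-4 + 2*a))
(((161 + 67) + 92) + 368)/(-425 + p(d(-5))) = (((161 + 67) + 92) + 368)/(-425 + (2 + 1² - 2*1)/(-2 + 1)) = ((228 + 92) + 368)/(-425 + (2 + 1 - 2)/(-1)) = (320 + 368)/(-425 - 1*1) = 688/(-425 - 1) = 688/(-426) = 688*(-1/426) = -344/213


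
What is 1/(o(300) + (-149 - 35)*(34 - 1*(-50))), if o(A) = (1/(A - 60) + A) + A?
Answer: -240/3565439 ≈ -6.7313e-5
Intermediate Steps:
o(A) = 1/(-60 + A) + 2*A (o(A) = (1/(-60 + A) + A) + A = (A + 1/(-60 + A)) + A = 1/(-60 + A) + 2*A)
1/(o(300) + (-149 - 35)*(34 - 1*(-50))) = 1/((1 - 120*300 + 2*300**2)/(-60 + 300) + (-149 - 35)*(34 - 1*(-50))) = 1/((1 - 36000 + 2*90000)/240 - 184*(34 + 50)) = 1/((1 - 36000 + 180000)/240 - 184*84) = 1/((1/240)*144001 - 15456) = 1/(144001/240 - 15456) = 1/(-3565439/240) = -240/3565439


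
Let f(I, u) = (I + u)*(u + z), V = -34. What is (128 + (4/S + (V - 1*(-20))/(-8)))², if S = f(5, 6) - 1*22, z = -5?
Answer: 32410249/1936 ≈ 16741.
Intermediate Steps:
f(I, u) = (-5 + u)*(I + u) (f(I, u) = (I + u)*(u - 5) = (I + u)*(-5 + u) = (-5 + u)*(I + u))
S = -11 (S = (6² - 5*5 - 5*6 + 5*6) - 1*22 = (36 - 25 - 30 + 30) - 22 = 11 - 22 = -11)
(128 + (4/S + (V - 1*(-20))/(-8)))² = (128 + (4/(-11) + (-34 - 1*(-20))/(-8)))² = (128 + (4*(-1/11) + (-34 + 20)*(-⅛)))² = (128 + (-4/11 - 14*(-⅛)))² = (128 + (-4/11 + 7/4))² = (128 + 61/44)² = (5693/44)² = 32410249/1936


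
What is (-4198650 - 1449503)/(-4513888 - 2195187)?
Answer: 5648153/6709075 ≈ 0.84187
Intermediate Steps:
(-4198650 - 1449503)/(-4513888 - 2195187) = -5648153/(-6709075) = -5648153*(-1/6709075) = 5648153/6709075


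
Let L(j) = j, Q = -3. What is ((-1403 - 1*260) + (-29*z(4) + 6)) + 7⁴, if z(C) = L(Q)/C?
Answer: 3063/4 ≈ 765.75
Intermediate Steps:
z(C) = -3/C
((-1403 - 1*260) + (-29*z(4) + 6)) + 7⁴ = ((-1403 - 1*260) + (-(-87)/4 + 6)) + 7⁴ = ((-1403 - 260) + (-(-87)/4 + 6)) + 2401 = (-1663 + (-29*(-¾) + 6)) + 2401 = (-1663 + (87/4 + 6)) + 2401 = (-1663 + 111/4) + 2401 = -6541/4 + 2401 = 3063/4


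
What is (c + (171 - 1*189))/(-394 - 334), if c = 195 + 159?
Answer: -6/13 ≈ -0.46154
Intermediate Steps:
c = 354
(c + (171 - 1*189))/(-394 - 334) = (354 + (171 - 1*189))/(-394 - 334) = (354 + (171 - 189))/(-728) = (354 - 18)*(-1/728) = 336*(-1/728) = -6/13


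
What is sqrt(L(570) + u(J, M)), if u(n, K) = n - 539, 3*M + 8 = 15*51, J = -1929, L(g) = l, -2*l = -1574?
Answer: 41*I ≈ 41.0*I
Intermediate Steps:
l = 787 (l = -1/2*(-1574) = 787)
L(g) = 787
M = 757/3 (M = -8/3 + (15*51)/3 = -8/3 + (1/3)*765 = -8/3 + 255 = 757/3 ≈ 252.33)
u(n, K) = -539 + n
sqrt(L(570) + u(J, M)) = sqrt(787 + (-539 - 1929)) = sqrt(787 - 2468) = sqrt(-1681) = 41*I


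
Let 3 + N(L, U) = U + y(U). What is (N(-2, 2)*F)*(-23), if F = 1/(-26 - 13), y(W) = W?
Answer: 23/39 ≈ 0.58974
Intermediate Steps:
N(L, U) = -3 + 2*U (N(L, U) = -3 + (U + U) = -3 + 2*U)
F = -1/39 (F = 1/(-39) = -1/39 ≈ -0.025641)
(N(-2, 2)*F)*(-23) = ((-3 + 2*2)*(-1/39))*(-23) = ((-3 + 4)*(-1/39))*(-23) = (1*(-1/39))*(-23) = -1/39*(-23) = 23/39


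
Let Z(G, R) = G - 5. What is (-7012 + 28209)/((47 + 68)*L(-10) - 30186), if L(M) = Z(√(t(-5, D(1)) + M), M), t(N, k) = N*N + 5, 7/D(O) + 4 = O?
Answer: -652040917/945974621 - 4875310*√5/945974621 ≈ -0.70080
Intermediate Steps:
D(O) = 7/(-4 + O)
t(N, k) = 5 + N² (t(N, k) = N² + 5 = 5 + N²)
Z(G, R) = -5 + G
L(M) = -5 + √(30 + M) (L(M) = -5 + √((5 + (-5)²) + M) = -5 + √((5 + 25) + M) = -5 + √(30 + M))
(-7012 + 28209)/((47 + 68)*L(-10) - 30186) = (-7012 + 28209)/((47 + 68)*(-5 + √(30 - 10)) - 30186) = 21197/(115*(-5 + √20) - 30186) = 21197/(115*(-5 + 2*√5) - 30186) = 21197/((-575 + 230*√5) - 30186) = 21197/(-30761 + 230*√5)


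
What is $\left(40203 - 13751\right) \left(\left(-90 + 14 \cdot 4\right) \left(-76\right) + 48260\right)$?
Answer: $1344925488$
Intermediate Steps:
$\left(40203 - 13751\right) \left(\left(-90 + 14 \cdot 4\right) \left(-76\right) + 48260\right) = 26452 \left(\left(-90 + 56\right) \left(-76\right) + 48260\right) = 26452 \left(\left(-34\right) \left(-76\right) + 48260\right) = 26452 \left(2584 + 48260\right) = 26452 \cdot 50844 = 1344925488$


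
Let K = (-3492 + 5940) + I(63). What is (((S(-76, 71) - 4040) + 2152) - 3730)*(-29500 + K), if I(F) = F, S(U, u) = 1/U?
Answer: 11523466341/76 ≈ 1.5162e+8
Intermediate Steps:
K = 2511 (K = (-3492 + 5940) + 63 = 2448 + 63 = 2511)
(((S(-76, 71) - 4040) + 2152) - 3730)*(-29500 + K) = (((1/(-76) - 4040) + 2152) - 3730)*(-29500 + 2511) = (((-1/76 - 4040) + 2152) - 3730)*(-26989) = ((-307041/76 + 2152) - 3730)*(-26989) = (-143489/76 - 3730)*(-26989) = -426969/76*(-26989) = 11523466341/76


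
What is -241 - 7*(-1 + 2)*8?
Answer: -297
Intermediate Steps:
-241 - 7*(-1 + 2)*8 = -241 - 7*1*8 = -241 - 7*8 = -241 - 56 = -297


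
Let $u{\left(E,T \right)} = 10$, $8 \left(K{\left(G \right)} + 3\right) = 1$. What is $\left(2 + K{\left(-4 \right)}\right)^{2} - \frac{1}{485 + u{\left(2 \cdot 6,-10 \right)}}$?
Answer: $\frac{24191}{31680} \approx 0.76361$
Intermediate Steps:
$K{\left(G \right)} = - \frac{23}{8}$ ($K{\left(G \right)} = -3 + \frac{1}{8} \cdot 1 = -3 + \frac{1}{8} = - \frac{23}{8}$)
$\left(2 + K{\left(-4 \right)}\right)^{2} - \frac{1}{485 + u{\left(2 \cdot 6,-10 \right)}} = \left(2 - \frac{23}{8}\right)^{2} - \frac{1}{485 + 10} = \left(- \frac{7}{8}\right)^{2} - \frac{1}{495} = \frac{49}{64} - \frac{1}{495} = \frac{24191}{31680}$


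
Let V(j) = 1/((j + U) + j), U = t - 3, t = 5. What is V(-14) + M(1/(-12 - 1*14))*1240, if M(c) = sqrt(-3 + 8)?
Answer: -1/26 + 1240*sqrt(5) ≈ 2772.7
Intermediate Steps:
U = 2 (U = 5 - 3 = 2)
M(c) = sqrt(5)
V(j) = 1/(2 + 2*j) (V(j) = 1/((j + 2) + j) = 1/((2 + j) + j) = 1/(2 + 2*j))
V(-14) + M(1/(-12 - 1*14))*1240 = 1/(2*(1 - 14)) + sqrt(5)*1240 = (1/2)/(-13) + 1240*sqrt(5) = (1/2)*(-1/13) + 1240*sqrt(5) = -1/26 + 1240*sqrt(5)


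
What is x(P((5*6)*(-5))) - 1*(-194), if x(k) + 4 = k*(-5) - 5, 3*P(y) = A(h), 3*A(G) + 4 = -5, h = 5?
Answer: 190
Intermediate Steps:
A(G) = -3 (A(G) = -4/3 + (1/3)*(-5) = -4/3 - 5/3 = -3)
P(y) = -1 (P(y) = (1/3)*(-3) = -1)
x(k) = -9 - 5*k (x(k) = -4 + (k*(-5) - 5) = -4 + (-5*k - 5) = -4 + (-5 - 5*k) = -9 - 5*k)
x(P((5*6)*(-5))) - 1*(-194) = (-9 - 5*(-1)) - 1*(-194) = (-9 + 5) + 194 = -4 + 194 = 190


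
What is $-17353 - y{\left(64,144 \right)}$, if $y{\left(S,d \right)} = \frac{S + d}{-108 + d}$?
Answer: $- \frac{156229}{9} \approx -17359.0$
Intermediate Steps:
$y{\left(S,d \right)} = \frac{S + d}{-108 + d}$
$-17353 - y{\left(64,144 \right)} = -17353 - \frac{64 + 144}{-108 + 144} = -17353 - \frac{1}{36} \cdot 208 = -17353 - \frac{52}{9} = - \frac{156229}{9}$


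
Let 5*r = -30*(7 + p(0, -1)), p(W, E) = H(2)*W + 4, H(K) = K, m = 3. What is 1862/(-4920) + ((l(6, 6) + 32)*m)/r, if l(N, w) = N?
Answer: -56981/27060 ≈ -2.1057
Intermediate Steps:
p(W, E) = 4 + 2*W (p(W, E) = 2*W + 4 = 4 + 2*W)
r = -66 (r = (-30*(7 + (4 + 2*0)))/5 = (-30*(7 + (4 + 0)))/5 = (-30*(7 + 4))/5 = (-30*11)/5 = (⅕)*(-330) = -66)
1862/(-4920) + ((l(6, 6) + 32)*m)/r = 1862/(-4920) + ((6 + 32)*3)/(-66) = 1862*(-1/4920) + (38*3)*(-1/66) = -931/2460 + 114*(-1/66) = -931/2460 - 19/11 = -56981/27060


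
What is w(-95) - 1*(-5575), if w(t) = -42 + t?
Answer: 5438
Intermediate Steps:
w(-95) - 1*(-5575) = (-42 - 95) - 1*(-5575) = -137 + 5575 = 5438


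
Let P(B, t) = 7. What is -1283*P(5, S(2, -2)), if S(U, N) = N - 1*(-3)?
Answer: -8981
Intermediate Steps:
S(U, N) = 3 + N (S(U, N) = N + 3 = 3 + N)
-1283*P(5, S(2, -2)) = -1283*7 = -8981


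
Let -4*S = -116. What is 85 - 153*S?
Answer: -4352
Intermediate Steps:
S = 29 (S = -1/4*(-116) = 29)
85 - 153*S = 85 - 153*29 = 85 - 4437 = -4352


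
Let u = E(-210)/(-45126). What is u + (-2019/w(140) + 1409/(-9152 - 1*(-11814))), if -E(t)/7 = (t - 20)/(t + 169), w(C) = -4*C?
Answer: 123979527389/29979124560 ≈ 4.1355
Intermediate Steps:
E(t) = -7*(-20 + t)/(169 + t) (E(t) = -7*(t - 20)/(t + 169) = -7*(-20 + t)/(169 + t))
u = 35/40221 (u = (7*(20 - 1*(-210))/(169 - 210))/(-45126) = (7*(20 + 210)/(-41))*(-1/45126) = (7*(-1/41)*230)*(-1/45126) = -1610/41*(-1/45126) = 35/40221 ≈ 0.00087019)
u + (-2019/w(140) + 1409/(-9152 - 1*(-11814))) = 35/40221 + (-2019/((-4*140)) + 1409/(-9152 - 1*(-11814))) = 35/40221 + (-2019/(-560) + 1409/(-9152 + 11814)) = 35/40221 + (-2019*(-1/560) + 1409/2662) = 35/40221 + (2019/560 + 1409*(1/2662)) = 35/40221 + (2019/560 + 1409/2662) = 35/40221 + 3081809/745360 = 123979527389/29979124560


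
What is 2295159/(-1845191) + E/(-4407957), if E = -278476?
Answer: -9603120771247/8133522584787 ≈ -1.1807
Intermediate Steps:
2295159/(-1845191) + E/(-4407957) = 2295159/(-1845191) - 278476/(-4407957) = 2295159*(-1/1845191) - 278476*(-1/4407957) = -2295159/1845191 + 278476/4407957 = -9603120771247/8133522584787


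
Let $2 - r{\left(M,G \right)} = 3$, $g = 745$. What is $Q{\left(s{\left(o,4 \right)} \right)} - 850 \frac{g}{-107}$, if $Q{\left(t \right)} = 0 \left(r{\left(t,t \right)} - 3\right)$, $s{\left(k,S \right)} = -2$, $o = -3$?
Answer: $\frac{633250}{107} \approx 5918.2$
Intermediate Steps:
$r{\left(M,G \right)} = -1$ ($r{\left(M,G \right)} = 2 - 3 = -1$)
$Q{\left(t \right)} = 0$ ($Q{\left(t \right)} = 0 \left(-1 - 3\right) = 0 \left(-4\right) = 0$)
$Q{\left(s{\left(o,4 \right)} \right)} - 850 \frac{g}{-107} = 0 - 850 \frac{745}{-107} = 0 - 850 \cdot 745 \left(- \frac{1}{107}\right) = 0 - - \frac{633250}{107} = 0 + \frac{633250}{107} = \frac{633250}{107}$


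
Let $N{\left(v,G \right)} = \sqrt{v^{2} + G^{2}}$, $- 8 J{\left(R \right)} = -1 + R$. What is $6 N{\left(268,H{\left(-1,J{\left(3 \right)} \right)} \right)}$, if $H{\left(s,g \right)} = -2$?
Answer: $12 \sqrt{17957} \approx 1608.0$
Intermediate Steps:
$J{\left(R \right)} = \frac{1}{8} - \frac{R}{8}$ ($J{\left(R \right)} = - \frac{-1 + R}{8} = \frac{1}{8} - \frac{R}{8}$)
$N{\left(v,G \right)} = \sqrt{G^{2} + v^{2}}$
$6 N{\left(268,H{\left(-1,J{\left(3 \right)} \right)} \right)} = 6 \sqrt{\left(-2\right)^{2} + 268^{2}} = 6 \sqrt{4 + 71824} = 6 \sqrt{71828} = 6 \cdot 2 \sqrt{17957} = 12 \sqrt{17957}$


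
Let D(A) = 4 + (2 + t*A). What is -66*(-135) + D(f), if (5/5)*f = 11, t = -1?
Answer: 8905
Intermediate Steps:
f = 11
D(A) = 6 - A (D(A) = 4 + (2 - A) = 6 - A)
-66*(-135) + D(f) = -66*(-135) + (6 - 1*11) = 8910 + (6 - 11) = 8910 - 5 = 8905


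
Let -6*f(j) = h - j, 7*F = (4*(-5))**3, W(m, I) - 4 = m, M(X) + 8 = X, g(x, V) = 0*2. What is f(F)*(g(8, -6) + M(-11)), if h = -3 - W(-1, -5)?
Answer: 75601/21 ≈ 3600.0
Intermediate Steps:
g(x, V) = 0
M(X) = -8 + X
W(m, I) = 4 + m
h = -6 (h = -3 - (4 - 1) = -3 - 1*3 = -3 - 3 = -6)
F = -8000/7 (F = (4*(-5))**3/7 = (1/7)*(-20)**3 = (1/7)*(-8000) = -8000/7 ≈ -1142.9)
f(j) = 1 + j/6 (f(j) = -(-6 - j)/6 = 1 + j/6)
f(F)*(g(8, -6) + M(-11)) = (1 + (1/6)*(-8000/7))*(0 + (-8 - 11)) = (1 - 4000/21)*(0 - 19) = -3979/21*(-19) = 75601/21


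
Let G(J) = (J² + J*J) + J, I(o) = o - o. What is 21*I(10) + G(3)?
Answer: 21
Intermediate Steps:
I(o) = 0
G(J) = J + 2*J² (G(J) = (J² + J²) + J = 2*J² + J = J + 2*J²)
21*I(10) + G(3) = 21*0 + 3*(1 + 2*3) = 0 + 3*(1 + 6) = 0 + 3*7 = 0 + 21 = 21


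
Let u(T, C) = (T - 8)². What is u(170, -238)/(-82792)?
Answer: -6561/20698 ≈ -0.31699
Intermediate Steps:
u(T, C) = (-8 + T)²
u(170, -238)/(-82792) = (-8 + 170)²/(-82792) = 162²*(-1/82792) = 26244*(-1/82792) = -6561/20698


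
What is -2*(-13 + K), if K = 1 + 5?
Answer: 14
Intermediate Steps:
K = 6
-2*(-13 + K) = -2*(-13 + 6) = -2*(-7) = 14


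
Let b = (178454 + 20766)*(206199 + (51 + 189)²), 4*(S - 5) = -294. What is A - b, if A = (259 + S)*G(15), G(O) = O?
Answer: -105108067845/2 ≈ -5.2554e+10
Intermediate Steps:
S = -137/2 (S = 5 + (¼)*(-294) = 5 - 147/2 = -137/2 ≈ -68.500)
A = 5715/2 (A = (259 - 137/2)*15 = (381/2)*15 = 5715/2 ≈ 2857.5)
b = 52554036780 (b = 199220*(206199 + 240²) = 199220*(206199 + 57600) = 199220*263799 = 52554036780)
A - b = 5715/2 - 1*52554036780 = 5715/2 - 52554036780 = -105108067845/2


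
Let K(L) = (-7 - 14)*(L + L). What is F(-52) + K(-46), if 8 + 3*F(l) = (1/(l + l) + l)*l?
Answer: 16985/6 ≈ 2830.8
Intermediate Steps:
F(l) = -8/3 + l*(l + 1/(2*l))/3 (F(l) = -8/3 + ((1/(l + l) + l)*l)/3 = -8/3 + ((1/(2*l) + l)*l)/3 = -8/3 + ((l + 1/(2*l))*l)/3 = -8/3 + (l*(l + 1/(2*l)))/3 = -8/3 + l*(l + 1/(2*l))/3)
K(L) = -42*L
F(-52) + K(-46) = (-5/2 + (1/3)*(-52)**2) - 42*(-46) = (-5/2 + (1/3)*2704) + 1932 = (-5/2 + 2704/3) + 1932 = 5393/6 + 1932 = 16985/6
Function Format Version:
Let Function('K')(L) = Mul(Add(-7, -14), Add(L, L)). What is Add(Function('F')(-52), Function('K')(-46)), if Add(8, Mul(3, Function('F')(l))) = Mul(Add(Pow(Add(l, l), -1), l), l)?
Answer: Rational(16985, 6) ≈ 2830.8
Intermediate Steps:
Function('F')(l) = Add(Rational(-8, 3), Mul(Rational(1, 3), l, Add(l, Mul(Rational(1, 2), Pow(l, -1))))) (Function('F')(l) = Add(Rational(-8, 3), Mul(Rational(1, 3), Mul(Add(Pow(Add(l, l), -1), l), l))) = Add(Rational(-8, 3), Mul(Rational(1, 3), Mul(Add(Pow(Mul(2, l), -1), l), l))) = Add(Rational(-8, 3), Mul(Rational(1, 3), Mul(Add(Mul(Rational(1, 2), Pow(l, -1)), l), l))) = Add(Rational(-8, 3), Mul(Rational(1, 3), Mul(Add(l, Mul(Rational(1, 2), Pow(l, -1))), l))) = Add(Rational(-8, 3), Mul(Rational(1, 3), Mul(l, Add(l, Mul(Rational(1, 2), Pow(l, -1)))))) = Add(Rational(-8, 3), Mul(Rational(1, 3), l, Add(l, Mul(Rational(1, 2), Pow(l, -1))))))
Function('K')(L) = Mul(-42, L) (Function('K')(L) = Mul(-21, Mul(2, L)) = Mul(-42, L))
Add(Function('F')(-52), Function('K')(-46)) = Add(Add(Rational(-5, 2), Mul(Rational(1, 3), Pow(-52, 2))), Mul(-42, -46)) = Add(Add(Rational(-5, 2), Mul(Rational(1, 3), 2704)), 1932) = Add(Add(Rational(-5, 2), Rational(2704, 3)), 1932) = Add(Rational(5393, 6), 1932) = Rational(16985, 6)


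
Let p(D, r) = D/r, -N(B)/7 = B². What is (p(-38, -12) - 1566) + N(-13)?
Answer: -16475/6 ≈ -2745.8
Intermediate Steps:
N(B) = -7*B²
(p(-38, -12) - 1566) + N(-13) = (-38/(-12) - 1566) - 7*(-13)² = (-38*(-1/12) - 1566) - 7*169 = (19/6 - 1566) - 1183 = -9377/6 - 1183 = -16475/6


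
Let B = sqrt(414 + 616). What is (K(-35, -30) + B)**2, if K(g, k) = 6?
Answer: (6 + sqrt(1030))**2 ≈ 1451.1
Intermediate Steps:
B = sqrt(1030) ≈ 32.094
(K(-35, -30) + B)**2 = (6 + sqrt(1030))**2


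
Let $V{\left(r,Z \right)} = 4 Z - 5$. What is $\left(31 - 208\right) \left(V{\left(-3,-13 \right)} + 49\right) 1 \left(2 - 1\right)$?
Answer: $1416$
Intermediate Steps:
$V{\left(r,Z \right)} = -5 + 4 Z$
$\left(31 - 208\right) \left(V{\left(-3,-13 \right)} + 49\right) 1 \left(2 - 1\right) = \left(31 - 208\right) \left(\left(-5 + 4 \left(-13\right)\right) + 49\right) 1 \left(2 - 1\right) = - 177 \left(\left(-5 - 52\right) + 49\right) 1 \cdot 1 = - 177 \left(-57 + 49\right) 1 = \left(-177\right) \left(-8\right) 1 = 1416 \cdot 1 = 1416$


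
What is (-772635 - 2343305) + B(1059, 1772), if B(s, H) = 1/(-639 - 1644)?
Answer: -7113691021/2283 ≈ -3.1159e+6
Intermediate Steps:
B(s, H) = -1/2283 (B(s, H) = 1/(-2283) = -1/2283)
(-772635 - 2343305) + B(1059, 1772) = (-772635 - 2343305) - 1/2283 = -3115940 - 1/2283 = -7113691021/2283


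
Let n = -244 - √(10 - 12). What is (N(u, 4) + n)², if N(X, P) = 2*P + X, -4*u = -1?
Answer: 889217/16 + 943*I*√2/2 ≈ 55576.0 + 666.8*I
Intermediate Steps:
u = ¼ (u = -¼*(-1) = ¼ ≈ 0.25000)
N(X, P) = X + 2*P
n = -244 - I*√2 (n = -244 - √(-2) = -244 - I*√2 ≈ -244.0 - 1.4142*I)
(N(u, 4) + n)² = ((¼ + 2*4) + (-244 - I*√2))² = ((¼ + 8) + (-244 - I*√2))² = (33/4 + (-244 - I*√2))² = (-943/4 - I*√2)²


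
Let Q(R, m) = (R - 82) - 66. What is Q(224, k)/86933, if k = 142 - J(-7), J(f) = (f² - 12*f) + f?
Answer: 76/86933 ≈ 0.00087424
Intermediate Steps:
J(f) = f² - 11*f
k = 16 (k = 142 - (-7)*(-11 - 7) = 142 - (-7)*(-18) = 142 - 1*126 = 142 - 126 = 16)
Q(R, m) = -148 + R (Q(R, m) = (-82 + R) - 66 = -148 + R)
Q(224, k)/86933 = (-148 + 224)/86933 = 76*(1/86933) = 76/86933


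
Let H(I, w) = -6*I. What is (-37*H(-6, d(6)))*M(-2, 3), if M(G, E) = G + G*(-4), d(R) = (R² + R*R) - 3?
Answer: -7992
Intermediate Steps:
d(R) = -3 + 2*R² (d(R) = (R² + R²) - 3 = 2*R² - 3 = -3 + 2*R²)
M(G, E) = -3*G (M(G, E) = G - 4*G = -3*G)
(-37*H(-6, d(6)))*M(-2, 3) = (-(-222)*(-6))*(-3*(-2)) = -37*36*6 = -1332*6 = -7992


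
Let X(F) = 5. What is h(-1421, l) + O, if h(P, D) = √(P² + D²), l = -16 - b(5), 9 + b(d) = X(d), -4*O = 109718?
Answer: -54859/2 + √2019385 ≈ -26008.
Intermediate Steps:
O = -54859/2 (O = -¼*109718 = -54859/2 ≈ -27430.)
b(d) = -4 (b(d) = -9 + 5 = -4)
l = -12 (l = -16 - 1*(-4) = -16 + 4 = -12)
h(P, D) = √(D² + P²)
h(-1421, l) + O = √((-12)² + (-1421)²) - 54859/2 = √(144 + 2019241) - 54859/2 = √2019385 - 54859/2 = -54859/2 + √2019385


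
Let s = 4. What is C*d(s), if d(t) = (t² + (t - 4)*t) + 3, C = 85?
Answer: 1615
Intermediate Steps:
d(t) = 3 + t² + t*(-4 + t) (d(t) = (t² + (-4 + t)*t) + 3 = (t² + t*(-4 + t)) + 3 = 3 + t² + t*(-4 + t))
C*d(s) = 85*(3 - 4*4 + 2*4²) = 85*(3 - 16 + 2*16) = 85*(3 - 16 + 32) = 85*19 = 1615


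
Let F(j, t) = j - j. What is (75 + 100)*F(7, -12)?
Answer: 0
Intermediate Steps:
F(j, t) = 0
(75 + 100)*F(7, -12) = (75 + 100)*0 = 175*0 = 0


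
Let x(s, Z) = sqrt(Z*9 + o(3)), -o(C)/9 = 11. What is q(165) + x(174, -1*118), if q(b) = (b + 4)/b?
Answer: 169/165 + 3*I*sqrt(129) ≈ 1.0242 + 34.073*I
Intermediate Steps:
o(C) = -99 (o(C) = -9*11 = -99)
x(s, Z) = sqrt(-99 + 9*Z) (x(s, Z) = sqrt(Z*9 - 99) = sqrt(9*Z - 99) = sqrt(-99 + 9*Z))
q(b) = (4 + b)/b
q(165) + x(174, -1*118) = (4 + 165)/165 + 3*sqrt(-11 - 1*118) = (1/165)*169 + 3*sqrt(-11 - 118) = 169/165 + 3*sqrt(-129) = 169/165 + 3*(I*sqrt(129)) = 169/165 + 3*I*sqrt(129)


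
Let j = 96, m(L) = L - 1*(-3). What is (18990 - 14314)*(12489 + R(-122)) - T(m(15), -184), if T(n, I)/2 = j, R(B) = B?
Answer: 57827900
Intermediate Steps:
m(L) = 3 + L (m(L) = L + 3 = 3 + L)
T(n, I) = 192 (T(n, I) = 2*96 = 192)
(18990 - 14314)*(12489 + R(-122)) - T(m(15), -184) = (18990 - 14314)*(12489 - 122) - 1*192 = 4676*12367 - 192 = 57828092 - 192 = 57827900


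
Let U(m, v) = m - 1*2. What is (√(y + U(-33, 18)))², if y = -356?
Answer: -391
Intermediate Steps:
U(m, v) = -2 + m (U(m, v) = m - 2 = -2 + m)
(√(y + U(-33, 18)))² = (√(-356 + (-2 - 33)))² = (√(-356 - 35))² = (√(-391))² = (I*√391)² = -391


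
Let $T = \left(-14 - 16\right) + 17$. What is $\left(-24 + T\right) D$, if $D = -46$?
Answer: $1702$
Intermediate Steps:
$T = -13$ ($T = -30 + 17 = -13$)
$\left(-24 + T\right) D = \left(-24 - 13\right) \left(-46\right) = \left(-37\right) \left(-46\right) = 1702$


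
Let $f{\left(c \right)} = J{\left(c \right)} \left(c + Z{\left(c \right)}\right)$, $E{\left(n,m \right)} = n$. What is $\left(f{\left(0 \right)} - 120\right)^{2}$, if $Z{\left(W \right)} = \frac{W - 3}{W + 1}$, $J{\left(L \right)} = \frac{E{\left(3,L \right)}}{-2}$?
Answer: $\frac{53361}{4} \approx 13340.0$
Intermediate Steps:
$J{\left(L \right)} = - \frac{3}{2}$ ($J{\left(L \right)} = \frac{3}{-2} = 3 \left(- \frac{1}{2}\right) = - \frac{3}{2}$)
$Z{\left(W \right)} = \frac{-3 + W}{1 + W}$
$f{\left(c \right)} = - \frac{3 c}{2} - \frac{3 \left(-3 + c\right)}{2 \left(1 + c\right)}$ ($f{\left(c \right)} = - \frac{3 \left(c + \frac{-3 + c}{1 + c}\right)}{2} = - \frac{3 c}{2} - \frac{3 \left(-3 + c\right)}{2 \left(1 + c\right)}$)
$\left(f{\left(0 \right)} - 120\right)^{2} = \left(\frac{3 \left(3 - 0^{2} - 0\right)}{2 \left(1 + 0\right)} - 120\right)^{2} = \left(\frac{3 \left(3 - 0 + 0\right)}{2 \cdot 1} - 120\right)^{2} = \left(\frac{3}{2} \cdot 1 \left(3 + 0 + 0\right) - 120\right)^{2} = \left(\frac{3}{2} \cdot 1 \cdot 3 - 120\right)^{2} = \left(\frac{9}{2} - 120\right)^{2} = \left(- \frac{231}{2}\right)^{2} = \frac{53361}{4}$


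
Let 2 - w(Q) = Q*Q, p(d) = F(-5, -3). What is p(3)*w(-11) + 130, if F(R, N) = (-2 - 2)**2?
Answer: -1774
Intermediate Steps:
F(R, N) = 16 (F(R, N) = (-4)**2 = 16)
p(d) = 16
w(Q) = 2 - Q**2 (w(Q) = 2 - Q*Q = 2 - Q**2)
p(3)*w(-11) + 130 = 16*(2 - 1*(-11)**2) + 130 = 16*(2 - 1*121) + 130 = 16*(2 - 121) + 130 = 16*(-119) + 130 = -1904 + 130 = -1774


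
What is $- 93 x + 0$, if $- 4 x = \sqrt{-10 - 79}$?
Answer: $\frac{93 i \sqrt{89}}{4} \approx 219.34 i$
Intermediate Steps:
$x = - \frac{i \sqrt{89}}{4}$ ($x = - \frac{\sqrt{-10 - 79}}{4} = - \frac{\sqrt{-89}}{4} = - \frac{i \sqrt{89}}{4} \approx - 2.3585 i$)
$- 93 x + 0 = - 93 \left(- \frac{i \sqrt{89}}{4}\right) + 0 = \frac{93 i \sqrt{89}}{4} + 0 = \frac{93 i \sqrt{89}}{4}$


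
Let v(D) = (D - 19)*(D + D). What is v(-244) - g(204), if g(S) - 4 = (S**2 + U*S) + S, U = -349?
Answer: 157716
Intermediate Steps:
g(S) = 4 + S**2 - 348*S (g(S) = 4 + ((S**2 - 349*S) + S) = 4 + (S**2 - 348*S) = 4 + S**2 - 348*S)
v(D) = 2*D*(-19 + D) (v(D) = (-19 + D)*(2*D) = 2*D*(-19 + D))
v(-244) - g(204) = 2*(-244)*(-19 - 244) - (4 + 204**2 - 348*204) = 2*(-244)*(-263) - (4 + 41616 - 70992) = 128344 - 1*(-29372) = 128344 + 29372 = 157716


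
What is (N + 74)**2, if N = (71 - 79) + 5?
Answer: 5041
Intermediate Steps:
N = -3 (N = -8 + 5 = -3)
(N + 74)**2 = (-3 + 74)**2 = 71**2 = 5041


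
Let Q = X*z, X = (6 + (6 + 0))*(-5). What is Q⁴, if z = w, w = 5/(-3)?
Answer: 100000000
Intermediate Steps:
w = -5/3 (w = 5*(-⅓) = -5/3 ≈ -1.6667)
z = -5/3 ≈ -1.6667
X = -60 (X = (6 + 6)*(-5) = 12*(-5) = -60)
Q = 100 (Q = -60*(-5/3) = 100)
Q⁴ = 100⁴ = 100000000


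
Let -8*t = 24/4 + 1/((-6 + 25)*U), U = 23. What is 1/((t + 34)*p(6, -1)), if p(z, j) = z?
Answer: 1748/348723 ≈ 0.0050126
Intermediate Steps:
t = -2623/3496 (t = -(24/4 + 1/((-6 + 25)*23))/8 = -(24*(1/4) + (1/23)/19)/8 = -(6 + (1/19)*(1/23))/8 = -(6 + 1/437)/8 = -1/8*2623/437 = -2623/3496 ≈ -0.75029)
1/((t + 34)*p(6, -1)) = 1/((-2623/3496 + 34)*6) = 1/((116241/3496)*6) = 1/(348723/1748) = 1748/348723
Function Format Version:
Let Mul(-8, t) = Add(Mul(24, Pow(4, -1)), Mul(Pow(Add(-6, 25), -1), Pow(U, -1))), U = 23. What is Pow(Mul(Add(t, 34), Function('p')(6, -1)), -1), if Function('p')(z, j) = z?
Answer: Rational(1748, 348723) ≈ 0.0050126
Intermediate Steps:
t = Rational(-2623, 3496) (t = Mul(Rational(-1, 8), Add(Mul(24, Pow(4, -1)), Mul(Pow(Add(-6, 25), -1), Pow(23, -1)))) = Mul(Rational(-1, 8), Add(Mul(24, Rational(1, 4)), Mul(Pow(19, -1), Rational(1, 23)))) = Mul(Rational(-1, 8), Add(6, Mul(Rational(1, 19), Rational(1, 23)))) = Mul(Rational(-1, 8), Add(6, Rational(1, 437))) = Mul(Rational(-1, 8), Rational(2623, 437)) = Rational(-2623, 3496) ≈ -0.75029)
Pow(Mul(Add(t, 34), Function('p')(6, -1)), -1) = Pow(Mul(Add(Rational(-2623, 3496), 34), 6), -1) = Pow(Mul(Rational(116241, 3496), 6), -1) = Pow(Rational(348723, 1748), -1) = Rational(1748, 348723)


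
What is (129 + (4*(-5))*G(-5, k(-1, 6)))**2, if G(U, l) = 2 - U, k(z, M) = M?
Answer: 121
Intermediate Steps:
(129 + (4*(-5))*G(-5, k(-1, 6)))**2 = (129 + (4*(-5))*(2 - 1*(-5)))**2 = (129 - 20*(2 + 5))**2 = (129 - 20*7)**2 = (129 - 140)**2 = (-11)**2 = 121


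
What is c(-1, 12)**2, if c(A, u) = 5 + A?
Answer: 16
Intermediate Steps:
c(-1, 12)**2 = (5 - 1)**2 = 4**2 = 16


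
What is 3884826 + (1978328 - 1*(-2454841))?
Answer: 8317995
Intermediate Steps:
3884826 + (1978328 - 1*(-2454841)) = 3884826 + (1978328 + 2454841) = 3884826 + 4433169 = 8317995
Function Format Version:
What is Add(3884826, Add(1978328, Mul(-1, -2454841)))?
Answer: 8317995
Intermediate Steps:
Add(3884826, Add(1978328, Mul(-1, -2454841))) = Add(3884826, Add(1978328, 2454841)) = Add(3884826, 4433169) = 8317995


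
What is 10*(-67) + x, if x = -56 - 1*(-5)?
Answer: -721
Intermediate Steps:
x = -51 (x = -56 + 5 = -51)
10*(-67) + x = 10*(-67) - 51 = -670 - 51 = -721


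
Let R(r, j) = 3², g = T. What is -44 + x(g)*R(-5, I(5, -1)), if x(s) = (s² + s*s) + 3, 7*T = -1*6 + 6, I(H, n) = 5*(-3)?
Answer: -17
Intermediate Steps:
I(H, n) = -15
T = 0 (T = (-1*6 + 6)/7 = (-6 + 6)/7 = (⅐)*0 = 0)
g = 0
R(r, j) = 9
x(s) = 3 + 2*s² (x(s) = (s² + s²) + 3 = 2*s² + 3 = 3 + 2*s²)
-44 + x(g)*R(-5, I(5, -1)) = -44 + (3 + 2*0²)*9 = -44 + (3 + 2*0)*9 = -44 + (3 + 0)*9 = -44 + 3*9 = -44 + 27 = -17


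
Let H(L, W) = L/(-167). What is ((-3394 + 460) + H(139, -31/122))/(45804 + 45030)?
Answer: -490117/15169278 ≈ -0.032310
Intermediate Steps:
H(L, W) = -L/167 (H(L, W) = L*(-1/167) = -L/167)
((-3394 + 460) + H(139, -31/122))/(45804 + 45030) = ((-3394 + 460) - 1/167*139)/(45804 + 45030) = (-2934 - 139/167)/90834 = -490117/167*1/90834 = -490117/15169278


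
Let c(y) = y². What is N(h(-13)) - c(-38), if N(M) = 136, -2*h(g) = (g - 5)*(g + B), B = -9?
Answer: -1308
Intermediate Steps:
h(g) = -(-9 + g)*(-5 + g)/2 (h(g) = -(g - 5)*(g - 9)/2 = -(-5 + g)*(-9 + g)/2 = -(-9 + g)*(-5 + g)/2)
N(h(-13)) - c(-38) = 136 - 1*(-38)² = 136 - 1*1444 = 136 - 1444 = -1308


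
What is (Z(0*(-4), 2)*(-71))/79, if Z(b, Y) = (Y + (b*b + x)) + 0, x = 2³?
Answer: -710/79 ≈ -8.9873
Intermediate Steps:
x = 8
Z(b, Y) = 8 + Y + b² (Z(b, Y) = (Y + (b*b + 8)) + 0 = (Y + (b² + 8)) + 0 = (Y + (8 + b²)) + 0 = (8 + Y + b²) + 0 = 8 + Y + b²)
(Z(0*(-4), 2)*(-71))/79 = ((8 + 2 + (0*(-4))²)*(-71))/79 = ((8 + 2 + 0²)*(-71))*(1/79) = ((8 + 2 + 0)*(-71))*(1/79) = (10*(-71))*(1/79) = -710*1/79 = -710/79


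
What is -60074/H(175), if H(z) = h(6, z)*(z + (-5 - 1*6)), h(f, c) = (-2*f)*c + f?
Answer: 30037/171708 ≈ 0.17493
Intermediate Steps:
h(f, c) = f - 2*c*f (h(f, c) = -2*c*f + f = f - 2*c*f)
H(z) = (-11 + z)*(6 - 12*z) (H(z) = (6*(1 - 2*z))*(z + (-5 - 1*6)) = (6 - 12*z)*(z + (-5 - 6)) = (6 - 12*z)*(z - 11) = (6 - 12*z)*(-11 + z) = (-11 + z)*(6 - 12*z))
-60074/H(175) = -60074/(-66 - 12*175² + 138*175) = -60074/(-66 - 12*30625 + 24150) = -60074/(-66 - 367500 + 24150) = -60074/(-343416) = -60074*(-1/343416) = 30037/171708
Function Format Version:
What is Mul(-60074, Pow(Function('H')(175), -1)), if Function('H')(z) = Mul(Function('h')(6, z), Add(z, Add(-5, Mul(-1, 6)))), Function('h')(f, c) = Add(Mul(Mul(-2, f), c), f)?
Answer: Rational(30037, 171708) ≈ 0.17493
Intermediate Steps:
Function('h')(f, c) = Add(f, Mul(-2, c, f)) (Function('h')(f, c) = Add(Mul(-2, c, f), f) = Add(f, Mul(-2, c, f)))
Function('H')(z) = Mul(Add(-11, z), Add(6, Mul(-12, z))) (Function('H')(z) = Mul(Mul(6, Add(1, Mul(-2, z))), Add(z, Add(-5, Mul(-1, 6)))) = Mul(Add(6, Mul(-12, z)), Add(z, Add(-5, -6))) = Mul(Add(6, Mul(-12, z)), Add(z, -11)) = Mul(Add(6, Mul(-12, z)), Add(-11, z)) = Mul(Add(-11, z), Add(6, Mul(-12, z))))
Mul(-60074, Pow(Function('H')(175), -1)) = Mul(-60074, Pow(Add(-66, Mul(-12, Pow(175, 2)), Mul(138, 175)), -1)) = Mul(-60074, Pow(Add(-66, Mul(-12, 30625), 24150), -1)) = Mul(-60074, Pow(Add(-66, -367500, 24150), -1)) = Mul(-60074, Pow(-343416, -1)) = Mul(-60074, Rational(-1, 343416)) = Rational(30037, 171708)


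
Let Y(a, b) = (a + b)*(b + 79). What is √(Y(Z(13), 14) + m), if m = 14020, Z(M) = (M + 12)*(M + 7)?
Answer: √61822 ≈ 248.64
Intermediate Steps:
Z(M) = (7 + M)*(12 + M) (Z(M) = (12 + M)*(7 + M) = (7 + M)*(12 + M))
Y(a, b) = (79 + b)*(a + b) (Y(a, b) = (a + b)*(79 + b) = (79 + b)*(a + b))
√(Y(Z(13), 14) + m) = √((14² + 79*(84 + 13² + 19*13) + 79*14 + (84 + 13² + 19*13)*14) + 14020) = √((196 + 79*(84 + 169 + 247) + 1106 + (84 + 169 + 247)*14) + 14020) = √((196 + 79*500 + 1106 + 500*14) + 14020) = √((196 + 39500 + 1106 + 7000) + 14020) = √(47802 + 14020) = √61822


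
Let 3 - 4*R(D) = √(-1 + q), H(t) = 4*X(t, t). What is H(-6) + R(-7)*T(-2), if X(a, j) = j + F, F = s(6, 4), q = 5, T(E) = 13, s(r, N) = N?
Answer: -19/4 ≈ -4.7500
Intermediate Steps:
F = 4
X(a, j) = 4 + j (X(a, j) = j + 4 = 4 + j)
H(t) = 16 + 4*t (H(t) = 4*(4 + t) = 16 + 4*t)
R(D) = ¼ (R(D) = ¾ - √(-1 + 5)/4 = ¾ - √4/4 = ¾ - ¼*2 = ¾ - ½ = ¼)
H(-6) + R(-7)*T(-2) = (16 + 4*(-6)) + (¼)*13 = (16 - 24) + 13/4 = -8 + 13/4 = -19/4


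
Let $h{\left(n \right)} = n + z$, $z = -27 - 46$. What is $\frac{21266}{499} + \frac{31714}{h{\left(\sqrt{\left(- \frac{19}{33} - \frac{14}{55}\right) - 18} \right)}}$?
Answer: $\frac{2 \left(- 1177511610 i + 10633 \sqrt{512655}\right)}{499 \left(\sqrt{512655} + 12045 i\right)} \approx -390.29 - 25.734 i$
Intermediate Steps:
$z = -73$
$h{\left(n \right)} = -73 + n$ ($h{\left(n \right)} = n - 73 = -73 + n$)
$\frac{21266}{499} + \frac{31714}{h{\left(\sqrt{\left(- \frac{19}{33} - \frac{14}{55}\right) - 18} \right)}} = \frac{21266}{499} + \frac{31714}{-73 + \sqrt{\left(- \frac{19}{33} - \frac{14}{55}\right) - 18}} = \frac{21266}{499} + \frac{31714}{-73 + \sqrt{- \frac{137}{165} - 18}} = \frac{21266}{499} + \frac{31714}{-73 + \sqrt{- \frac{3107}{165}}} = \frac{21266}{499} + \frac{31714}{-73 + \frac{i \sqrt{512655}}{165}}$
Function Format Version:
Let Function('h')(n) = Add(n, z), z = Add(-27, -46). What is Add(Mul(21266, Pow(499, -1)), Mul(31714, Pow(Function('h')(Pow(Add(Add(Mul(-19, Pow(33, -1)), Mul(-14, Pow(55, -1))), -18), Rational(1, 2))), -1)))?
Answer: Mul(Rational(2, 499), Pow(Add(Pow(512655, Rational(1, 2)), Mul(12045, I)), -1), Add(Mul(-1177511610, I), Mul(10633, Pow(512655, Rational(1, 2))))) ≈ Add(-390.29, Mul(-25.734, I))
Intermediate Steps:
z = -73
Function('h')(n) = Add(-73, n) (Function('h')(n) = Add(n, -73) = Add(-73, n))
Add(Mul(21266, Pow(499, -1)), Mul(31714, Pow(Function('h')(Pow(Add(Add(Mul(-19, Pow(33, -1)), Mul(-14, Pow(55, -1))), -18), Rational(1, 2))), -1))) = Add(Mul(21266, Pow(499, -1)), Mul(31714, Pow(Add(-73, Pow(Add(Add(Mul(-19, Pow(33, -1)), Mul(-14, Pow(55, -1))), -18), Rational(1, 2))), -1))) = Add(Mul(21266, Rational(1, 499)), Mul(31714, Pow(Add(-73, Pow(Add(Add(Mul(-19, Rational(1, 33)), Mul(-14, Rational(1, 55))), -18), Rational(1, 2))), -1))) = Add(Rational(21266, 499), Mul(31714, Pow(Add(-73, Pow(Add(Add(Rational(-19, 33), Rational(-14, 55)), -18), Rational(1, 2))), -1))) = Add(Rational(21266, 499), Mul(31714, Pow(Add(-73, Pow(Add(Rational(-137, 165), -18), Rational(1, 2))), -1))) = Add(Rational(21266, 499), Mul(31714, Pow(Add(-73, Pow(Rational(-3107, 165), Rational(1, 2))), -1))) = Add(Rational(21266, 499), Mul(31714, Pow(Add(-73, Mul(Rational(1, 165), I, Pow(512655, Rational(1, 2)))), -1)))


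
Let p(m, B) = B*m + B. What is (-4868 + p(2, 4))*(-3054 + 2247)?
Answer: 3918792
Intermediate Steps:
p(m, B) = B + B*m
(-4868 + p(2, 4))*(-3054 + 2247) = (-4868 + 4*(1 + 2))*(-3054 + 2247) = (-4868 + 4*3)*(-807) = (-4868 + 12)*(-807) = -4856*(-807) = 3918792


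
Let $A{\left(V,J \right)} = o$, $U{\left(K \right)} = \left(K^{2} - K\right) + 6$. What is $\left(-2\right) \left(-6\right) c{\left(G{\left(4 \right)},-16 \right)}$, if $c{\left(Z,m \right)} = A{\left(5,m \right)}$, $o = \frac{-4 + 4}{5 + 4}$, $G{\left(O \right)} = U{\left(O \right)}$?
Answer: $0$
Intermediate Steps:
$U{\left(K \right)} = 6 + K^{2} - K$
$G{\left(O \right)} = 6 + O^{2} - O$
$o = 0$ ($o = \frac{0}{9} = 0 \cdot \frac{1}{9} = 0$)
$A{\left(V,J \right)} = 0$
$c{\left(Z,m \right)} = 0$
$\left(-2\right) \left(-6\right) c{\left(G{\left(4 \right)},-16 \right)} = \left(-2\right) \left(-6\right) 0 = 12 \cdot 0 = 0$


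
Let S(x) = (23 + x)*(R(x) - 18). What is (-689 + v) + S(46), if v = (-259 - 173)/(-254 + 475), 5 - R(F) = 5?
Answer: -427183/221 ≈ -1933.0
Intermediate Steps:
R(F) = 0 (R(F) = 5 - 1*5 = 5 - 5 = 0)
v = -432/221 ≈ -1.9548
S(x) = -414 - 18*x (S(x) = (23 + x)*(0 - 18) = (23 + x)*(-18) = -414 - 18*x)
(-689 + v) + S(46) = (-689 - 432/221) + (-414 - 18*46) = -152701/221 + (-414 - 828) = -152701/221 - 1242 = -427183/221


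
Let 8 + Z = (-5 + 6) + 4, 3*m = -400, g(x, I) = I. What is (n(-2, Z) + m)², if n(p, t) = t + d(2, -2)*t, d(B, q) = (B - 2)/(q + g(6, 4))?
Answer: 167281/9 ≈ 18587.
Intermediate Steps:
m = -400/3 (m = (⅓)*(-400) = -400/3 ≈ -133.33)
d(B, q) = (-2 + B)/(4 + q) (d(B, q) = (B - 2)/(q + 4) = (-2 + B)/(4 + q))
Z = -3 (Z = -8 + ((-5 + 6) + 4) = -8 + (1 + 4) = -8 + 5 = -3)
n(p, t) = t (n(p, t) = t + ((-2 + 2)/(4 - 2))*t = t + (0/2)*t = t + ((½)*0)*t = t + 0*t = t + 0 = t)
(n(-2, Z) + m)² = (-3 - 400/3)² = (-409/3)² = 167281/9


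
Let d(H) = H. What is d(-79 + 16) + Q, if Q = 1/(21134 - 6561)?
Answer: -918098/14573 ≈ -63.000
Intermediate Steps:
Q = 1/14573 ≈ 6.8620e-5
d(-79 + 16) + Q = (-79 + 16) + 1/14573 = -63 + 1/14573 = -918098/14573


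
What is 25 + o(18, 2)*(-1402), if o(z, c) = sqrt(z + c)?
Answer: 25 - 2804*sqrt(5) ≈ -6244.9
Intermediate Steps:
o(z, c) = sqrt(c + z)
25 + o(18, 2)*(-1402) = 25 + sqrt(2 + 18)*(-1402) = 25 + sqrt(20)*(-1402) = 25 + (2*sqrt(5))*(-1402) = 25 - 2804*sqrt(5)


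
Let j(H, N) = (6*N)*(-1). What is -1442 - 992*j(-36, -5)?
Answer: -31202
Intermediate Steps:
j(H, N) = -6*N
-1442 - 992*j(-36, -5) = -1442 - (-5952)*(-5) = -1442 - 992*30 = -1442 - 29760 = -31202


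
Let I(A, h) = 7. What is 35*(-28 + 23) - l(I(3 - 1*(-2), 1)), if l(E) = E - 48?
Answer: -134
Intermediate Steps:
l(E) = -48 + E
35*(-28 + 23) - l(I(3 - 1*(-2), 1)) = 35*(-28 + 23) - (-48 + 7) = 35*(-5) - 1*(-41) = -175 + 41 = -134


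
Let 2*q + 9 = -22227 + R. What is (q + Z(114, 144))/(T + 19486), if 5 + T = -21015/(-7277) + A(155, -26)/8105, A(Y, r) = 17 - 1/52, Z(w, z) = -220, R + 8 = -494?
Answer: -35543050663380/59756397273511 ≈ -0.59480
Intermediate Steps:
R = -502 (R = -8 - 494 = -502)
q = -11369 (q = -9/2 + (-22227 - 502)/2 = -9/2 + (½)*(-22729) = -9/2 - 22729/2 = -11369)
A(Y, r) = 883/52 (A(Y, r) = 17 - 1*1/52 = 17 - 1/52 = 883/52)
T = -6471414609/3066964420 (T = -5 + (-21015/(-7277) + (883/52)/8105) = -5 + (-21015*(-1/7277) + (883/52)*(1/8105)) = -5 + (21015/7277 + 883/421460) = -5 + 8863407491/3066964420 = -6471414609/3066964420 ≈ -2.1100)
(q + Z(114, 144))/(T + 19486) = (-11369 - 220)/(-6471414609/3066964420 + 19486) = -11589/59756397273511/3066964420 = -11589*3066964420/59756397273511 = -35543050663380/59756397273511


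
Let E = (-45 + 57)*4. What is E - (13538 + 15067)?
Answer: -28557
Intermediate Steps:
E = 48 (E = 12*4 = 48)
E - (13538 + 15067) = 48 - (13538 + 15067) = 48 - 1*28605 = 48 - 28605 = -28557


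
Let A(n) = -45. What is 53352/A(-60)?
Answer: -5928/5 ≈ -1185.6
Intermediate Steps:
53352/A(-60) = 53352/(-45) = 53352*(-1/45) = -5928/5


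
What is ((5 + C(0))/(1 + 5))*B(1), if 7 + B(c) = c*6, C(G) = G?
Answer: -5/6 ≈ -0.83333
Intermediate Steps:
B(c) = -7 + 6*c (B(c) = -7 + c*6 = -7 + 6*c)
((5 + C(0))/(1 + 5))*B(1) = ((5 + 0)/(1 + 5))*(-7 + 6*1) = (5/6)*(-7 + 6) = (5*(1/6))*(-1) = (5/6)*(-1) = -5/6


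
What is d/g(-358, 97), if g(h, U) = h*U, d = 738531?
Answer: -738531/34726 ≈ -21.267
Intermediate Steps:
g(h, U) = U*h
d/g(-358, 97) = 738531/((97*(-358))) = 738531/(-34726) = 738531*(-1/34726) = -738531/34726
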